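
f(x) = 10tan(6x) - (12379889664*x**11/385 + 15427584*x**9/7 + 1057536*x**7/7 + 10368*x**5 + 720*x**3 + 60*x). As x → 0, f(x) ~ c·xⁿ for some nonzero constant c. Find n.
13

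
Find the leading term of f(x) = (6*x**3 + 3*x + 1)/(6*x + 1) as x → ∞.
x**2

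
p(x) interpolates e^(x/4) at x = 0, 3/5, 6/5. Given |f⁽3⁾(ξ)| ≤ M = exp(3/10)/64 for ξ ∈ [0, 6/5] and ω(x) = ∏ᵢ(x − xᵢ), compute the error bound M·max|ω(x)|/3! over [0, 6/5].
sqrt(3)*exp(3/10)/8000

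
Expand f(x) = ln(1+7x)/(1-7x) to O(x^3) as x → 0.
7*x + 49*x**2/2 + O(x**3)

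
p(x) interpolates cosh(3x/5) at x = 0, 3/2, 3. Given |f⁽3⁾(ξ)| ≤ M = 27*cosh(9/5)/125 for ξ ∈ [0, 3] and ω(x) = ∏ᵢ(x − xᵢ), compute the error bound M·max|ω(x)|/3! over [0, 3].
27*sqrt(3)*cosh(9/5)/1000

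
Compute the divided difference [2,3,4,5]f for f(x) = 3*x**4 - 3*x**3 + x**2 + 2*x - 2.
39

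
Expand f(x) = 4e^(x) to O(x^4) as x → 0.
4 + 4*x + 2*x**2 + 2*x**3/3 + O(x**4)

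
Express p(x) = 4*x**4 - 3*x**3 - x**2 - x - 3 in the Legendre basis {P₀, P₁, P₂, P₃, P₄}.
(-38/15)P₀ + (-14/5)P₁ + (34/21)P₂ + (-6/5)P₃ + (32/35)P₄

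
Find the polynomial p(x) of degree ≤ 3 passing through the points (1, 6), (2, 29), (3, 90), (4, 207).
3*x**3 + x**2 - x + 3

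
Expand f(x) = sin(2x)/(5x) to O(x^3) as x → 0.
2/5 - 4*x**2/15 + O(x**3)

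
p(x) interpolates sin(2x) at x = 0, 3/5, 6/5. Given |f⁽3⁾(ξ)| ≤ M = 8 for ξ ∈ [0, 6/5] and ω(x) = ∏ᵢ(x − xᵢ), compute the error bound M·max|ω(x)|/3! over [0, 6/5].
8*sqrt(3)/125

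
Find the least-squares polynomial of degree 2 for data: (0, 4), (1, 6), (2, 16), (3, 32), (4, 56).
138/35 + (-9/7)x + (25/7)x²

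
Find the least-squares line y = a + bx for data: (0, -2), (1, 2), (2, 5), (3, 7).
a = -3/2, b = 3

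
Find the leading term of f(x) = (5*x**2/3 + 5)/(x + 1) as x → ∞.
5*x/3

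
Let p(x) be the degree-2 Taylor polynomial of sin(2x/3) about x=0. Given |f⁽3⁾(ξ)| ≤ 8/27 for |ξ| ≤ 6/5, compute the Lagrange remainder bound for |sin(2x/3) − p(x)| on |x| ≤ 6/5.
32/375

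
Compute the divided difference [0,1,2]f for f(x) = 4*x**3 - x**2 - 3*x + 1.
11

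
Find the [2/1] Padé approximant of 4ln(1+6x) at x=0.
24*x*(x + 1)/(4*x + 1)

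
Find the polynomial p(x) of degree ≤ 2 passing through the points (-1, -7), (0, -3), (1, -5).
-3*x**2 + x - 3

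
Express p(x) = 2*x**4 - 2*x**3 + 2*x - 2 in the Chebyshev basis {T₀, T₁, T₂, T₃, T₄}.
(-5/4)T₀ + (1/2)T₁ + T₂ + (-1/2)T₃ + (1/4)T₄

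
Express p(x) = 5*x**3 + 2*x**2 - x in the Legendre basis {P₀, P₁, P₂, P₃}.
(2/3)P₀ + (2)P₁ + (4/3)P₂ + (2)P₃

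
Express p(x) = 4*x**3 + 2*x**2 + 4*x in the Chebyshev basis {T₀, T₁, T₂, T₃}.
T₀ + (7)T₁ + T₂ + T₃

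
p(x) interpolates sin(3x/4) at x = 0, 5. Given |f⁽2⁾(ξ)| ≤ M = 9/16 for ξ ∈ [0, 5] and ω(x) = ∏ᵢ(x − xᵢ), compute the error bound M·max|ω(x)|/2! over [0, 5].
225/128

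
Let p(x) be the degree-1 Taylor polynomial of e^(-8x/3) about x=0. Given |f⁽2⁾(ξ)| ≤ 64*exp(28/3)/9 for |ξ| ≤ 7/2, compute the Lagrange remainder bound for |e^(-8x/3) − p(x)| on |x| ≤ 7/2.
392*exp(28/3)/9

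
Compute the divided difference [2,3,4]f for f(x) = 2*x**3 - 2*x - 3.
18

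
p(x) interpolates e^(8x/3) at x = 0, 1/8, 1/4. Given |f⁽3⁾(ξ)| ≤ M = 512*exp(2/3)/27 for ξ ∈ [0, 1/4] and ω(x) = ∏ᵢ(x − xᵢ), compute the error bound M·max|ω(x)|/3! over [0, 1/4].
sqrt(3)*exp(2/3)/729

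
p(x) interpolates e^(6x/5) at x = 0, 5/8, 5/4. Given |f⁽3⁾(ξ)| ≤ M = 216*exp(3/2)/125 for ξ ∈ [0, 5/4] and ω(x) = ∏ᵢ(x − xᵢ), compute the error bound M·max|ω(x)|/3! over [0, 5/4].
sqrt(3)*exp(3/2)/64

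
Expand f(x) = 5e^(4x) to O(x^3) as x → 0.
5 + 20*x + 40*x**2 + O(x**3)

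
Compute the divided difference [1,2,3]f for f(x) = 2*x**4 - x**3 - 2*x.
44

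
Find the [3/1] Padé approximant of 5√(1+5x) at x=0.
(-625*x**3/64 + 375*x**2/16 + 225*x/8 + 5)/(25*x/8 + 1)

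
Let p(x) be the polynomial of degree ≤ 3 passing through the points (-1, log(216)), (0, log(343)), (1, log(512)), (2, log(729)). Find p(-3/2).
log(21233664*2**(3/8)*3**(11/16)*7**(7/16)/823543)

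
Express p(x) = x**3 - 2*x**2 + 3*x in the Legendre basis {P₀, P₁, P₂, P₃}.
(-2/3)P₀ + (18/5)P₁ + (-4/3)P₂ + (2/5)P₃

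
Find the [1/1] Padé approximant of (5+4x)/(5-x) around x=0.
(4*x/5 + 1)/(1 - x/5)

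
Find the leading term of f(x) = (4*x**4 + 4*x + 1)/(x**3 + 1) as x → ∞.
4*x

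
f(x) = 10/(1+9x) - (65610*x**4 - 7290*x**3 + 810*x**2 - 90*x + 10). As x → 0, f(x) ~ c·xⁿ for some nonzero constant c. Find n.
5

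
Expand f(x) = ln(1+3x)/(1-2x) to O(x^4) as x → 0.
3*x + 3*x**2/2 + 12*x**3 + O(x**4)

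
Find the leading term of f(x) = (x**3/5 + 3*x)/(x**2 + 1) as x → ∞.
x/5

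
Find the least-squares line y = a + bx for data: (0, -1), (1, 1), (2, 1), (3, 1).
a = -2/5, b = 3/5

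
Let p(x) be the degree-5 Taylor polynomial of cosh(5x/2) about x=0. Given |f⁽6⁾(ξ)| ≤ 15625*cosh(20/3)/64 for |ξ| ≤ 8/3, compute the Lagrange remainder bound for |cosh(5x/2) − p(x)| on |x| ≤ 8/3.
800000*cosh(20/3)/6561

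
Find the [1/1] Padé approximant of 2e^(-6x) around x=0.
(2 - 6*x)/(3*x + 1)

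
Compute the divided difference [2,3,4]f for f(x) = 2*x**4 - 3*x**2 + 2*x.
107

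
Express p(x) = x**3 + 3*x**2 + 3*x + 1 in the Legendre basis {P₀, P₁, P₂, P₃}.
(2)P₀ + (18/5)P₁ + (2)P₂ + (2/5)P₃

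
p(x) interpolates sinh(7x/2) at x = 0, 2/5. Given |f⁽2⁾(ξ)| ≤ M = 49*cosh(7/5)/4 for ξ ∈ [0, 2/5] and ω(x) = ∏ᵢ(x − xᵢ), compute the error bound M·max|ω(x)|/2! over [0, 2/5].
49*cosh(7/5)/200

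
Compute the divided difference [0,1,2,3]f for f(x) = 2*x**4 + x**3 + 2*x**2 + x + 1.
13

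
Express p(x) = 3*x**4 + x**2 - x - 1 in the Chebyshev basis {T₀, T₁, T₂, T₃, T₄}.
(5/8)T₀ - T₁ + (2)T₂ + (3/8)T₄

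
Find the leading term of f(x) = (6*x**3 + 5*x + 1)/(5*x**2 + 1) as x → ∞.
6*x/5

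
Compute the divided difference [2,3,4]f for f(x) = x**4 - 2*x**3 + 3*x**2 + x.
40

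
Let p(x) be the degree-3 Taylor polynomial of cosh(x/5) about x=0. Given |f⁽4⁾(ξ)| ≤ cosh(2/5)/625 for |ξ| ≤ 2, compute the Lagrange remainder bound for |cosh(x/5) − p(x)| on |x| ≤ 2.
2*cosh(2/5)/1875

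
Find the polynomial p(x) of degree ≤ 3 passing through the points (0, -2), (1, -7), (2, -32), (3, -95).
-3*x**3 - x**2 - x - 2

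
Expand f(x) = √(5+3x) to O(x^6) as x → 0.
sqrt(5) + 3*sqrt(5)*x/10 - 9*sqrt(5)*x**2/200 + 27*sqrt(5)*x**3/2000 - 81*sqrt(5)*x**4/16000 + 1701*sqrt(5)*x**5/800000 + O(x**6)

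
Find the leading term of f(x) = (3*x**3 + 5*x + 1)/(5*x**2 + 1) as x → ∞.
3*x/5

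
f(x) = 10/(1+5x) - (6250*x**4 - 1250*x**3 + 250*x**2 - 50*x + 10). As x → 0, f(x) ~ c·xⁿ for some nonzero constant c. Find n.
5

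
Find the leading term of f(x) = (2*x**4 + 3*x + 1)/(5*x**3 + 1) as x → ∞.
2*x/5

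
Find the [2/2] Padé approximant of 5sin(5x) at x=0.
25*x/(25*x**2/6 + 1)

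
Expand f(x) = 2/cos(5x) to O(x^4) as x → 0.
2 + 25*x**2 + O(x**4)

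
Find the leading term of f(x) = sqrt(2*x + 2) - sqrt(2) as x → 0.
sqrt(2)*x/2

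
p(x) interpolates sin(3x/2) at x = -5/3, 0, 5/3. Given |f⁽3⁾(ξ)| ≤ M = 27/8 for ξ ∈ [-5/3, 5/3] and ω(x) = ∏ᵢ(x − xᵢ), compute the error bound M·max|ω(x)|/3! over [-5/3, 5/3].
125*sqrt(3)/216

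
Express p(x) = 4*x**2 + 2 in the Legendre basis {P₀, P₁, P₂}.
(10/3)P₀ + (8/3)P₂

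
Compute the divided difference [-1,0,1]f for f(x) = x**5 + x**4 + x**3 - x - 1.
1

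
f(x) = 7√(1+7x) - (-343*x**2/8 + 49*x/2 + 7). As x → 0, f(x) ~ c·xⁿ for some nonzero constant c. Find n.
3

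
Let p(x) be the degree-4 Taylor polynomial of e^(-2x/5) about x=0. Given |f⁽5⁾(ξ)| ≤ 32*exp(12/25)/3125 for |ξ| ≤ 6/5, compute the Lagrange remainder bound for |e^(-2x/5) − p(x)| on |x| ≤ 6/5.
10368*exp(12/25)/48828125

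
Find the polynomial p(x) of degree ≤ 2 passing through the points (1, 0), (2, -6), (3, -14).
-x**2 - 3*x + 4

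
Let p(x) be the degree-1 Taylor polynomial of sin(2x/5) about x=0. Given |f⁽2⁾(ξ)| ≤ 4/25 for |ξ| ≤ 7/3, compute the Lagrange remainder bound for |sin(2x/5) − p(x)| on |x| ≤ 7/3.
98/225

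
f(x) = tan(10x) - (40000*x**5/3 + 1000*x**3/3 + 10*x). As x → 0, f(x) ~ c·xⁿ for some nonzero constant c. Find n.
7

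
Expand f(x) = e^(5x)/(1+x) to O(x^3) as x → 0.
1 + 4*x + 17*x**2/2 + O(x**3)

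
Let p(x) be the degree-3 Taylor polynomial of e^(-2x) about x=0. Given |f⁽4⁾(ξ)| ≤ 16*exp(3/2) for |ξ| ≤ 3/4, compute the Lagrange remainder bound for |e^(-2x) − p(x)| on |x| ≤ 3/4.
27*exp(3/2)/128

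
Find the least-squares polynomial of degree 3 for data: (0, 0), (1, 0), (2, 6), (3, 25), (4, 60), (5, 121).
-4/63 + (-299/378)x + (-13/252)x² + (109/108)x³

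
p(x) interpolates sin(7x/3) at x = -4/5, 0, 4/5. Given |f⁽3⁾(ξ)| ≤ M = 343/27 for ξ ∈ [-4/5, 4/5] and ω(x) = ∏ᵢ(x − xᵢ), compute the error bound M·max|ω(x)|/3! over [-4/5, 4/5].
21952*sqrt(3)/91125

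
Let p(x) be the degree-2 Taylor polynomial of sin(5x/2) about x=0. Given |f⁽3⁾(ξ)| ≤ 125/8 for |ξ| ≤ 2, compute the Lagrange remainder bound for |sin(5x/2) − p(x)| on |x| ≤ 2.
125/6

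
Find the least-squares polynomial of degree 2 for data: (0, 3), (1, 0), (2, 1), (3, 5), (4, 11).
14/5 + (-39/10)x + (3/2)x²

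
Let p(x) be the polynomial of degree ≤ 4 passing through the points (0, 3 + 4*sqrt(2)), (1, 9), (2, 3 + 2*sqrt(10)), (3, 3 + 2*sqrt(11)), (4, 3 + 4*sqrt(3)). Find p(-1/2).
-267/16 - 45*sqrt(11)/16 + 35*sqrt(3)/32 + 315*sqrt(2)/32 + 189*sqrt(10)/32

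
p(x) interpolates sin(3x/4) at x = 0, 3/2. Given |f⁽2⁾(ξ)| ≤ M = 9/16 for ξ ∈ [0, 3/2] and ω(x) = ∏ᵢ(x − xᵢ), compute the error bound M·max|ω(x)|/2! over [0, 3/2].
81/512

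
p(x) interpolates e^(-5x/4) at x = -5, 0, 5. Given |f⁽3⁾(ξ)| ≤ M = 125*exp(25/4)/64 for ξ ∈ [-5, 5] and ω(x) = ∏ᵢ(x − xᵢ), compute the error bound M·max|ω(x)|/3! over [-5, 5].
15625*sqrt(3)*exp(25/4)/1728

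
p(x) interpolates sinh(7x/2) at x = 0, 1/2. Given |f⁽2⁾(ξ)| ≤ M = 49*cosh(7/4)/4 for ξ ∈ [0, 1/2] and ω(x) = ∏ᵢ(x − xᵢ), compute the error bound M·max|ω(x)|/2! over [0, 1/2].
49*cosh(7/4)/128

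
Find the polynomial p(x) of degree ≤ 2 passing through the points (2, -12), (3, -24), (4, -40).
-2*x**2 - 2*x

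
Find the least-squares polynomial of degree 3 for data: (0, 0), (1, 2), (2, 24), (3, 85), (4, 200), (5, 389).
(-103/42)x + (41/28)x² + (35/12)x³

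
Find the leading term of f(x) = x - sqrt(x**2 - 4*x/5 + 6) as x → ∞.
2/5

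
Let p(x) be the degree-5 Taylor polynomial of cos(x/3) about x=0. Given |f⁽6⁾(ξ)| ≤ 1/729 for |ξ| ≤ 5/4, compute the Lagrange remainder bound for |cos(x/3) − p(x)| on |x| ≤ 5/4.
3125/429981696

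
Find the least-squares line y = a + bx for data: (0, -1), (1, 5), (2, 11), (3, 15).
a = -3/5, b = 27/5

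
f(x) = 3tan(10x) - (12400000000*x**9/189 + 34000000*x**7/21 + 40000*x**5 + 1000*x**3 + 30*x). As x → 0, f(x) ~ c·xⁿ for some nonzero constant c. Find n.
11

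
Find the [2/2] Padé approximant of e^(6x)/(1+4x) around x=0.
(7*x**2 + 11*x/3 + 1)/(-19*x**2/3 + 5*x/3 + 1)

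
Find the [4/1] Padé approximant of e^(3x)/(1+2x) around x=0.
(5049*x**4/1400 + 117*x**3/35 + 1413*x**2/350 + 444*x/175 + 1)/(269*x/175 + 1)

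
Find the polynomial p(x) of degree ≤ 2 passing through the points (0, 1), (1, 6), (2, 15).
2*x**2 + 3*x + 1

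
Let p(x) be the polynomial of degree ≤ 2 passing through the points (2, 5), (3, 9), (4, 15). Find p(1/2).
11/4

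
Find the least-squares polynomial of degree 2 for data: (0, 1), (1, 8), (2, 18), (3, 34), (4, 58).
53/35 + (18/7)x + (20/7)x²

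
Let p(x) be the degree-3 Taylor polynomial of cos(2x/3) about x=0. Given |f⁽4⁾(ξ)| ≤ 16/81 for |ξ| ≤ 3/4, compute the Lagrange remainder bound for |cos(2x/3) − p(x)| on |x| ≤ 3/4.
1/384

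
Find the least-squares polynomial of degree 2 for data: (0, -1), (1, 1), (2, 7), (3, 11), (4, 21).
-1 + (7/5)x + x²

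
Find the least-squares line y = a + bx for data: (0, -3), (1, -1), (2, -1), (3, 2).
a = -3, b = 3/2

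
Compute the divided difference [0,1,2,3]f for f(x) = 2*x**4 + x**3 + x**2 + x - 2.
13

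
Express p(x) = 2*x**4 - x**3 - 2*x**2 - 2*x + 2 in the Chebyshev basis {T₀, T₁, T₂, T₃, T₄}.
(7/4)T₀ + (-11/4)T₁ + (-1/4)T₃ + (1/4)T₄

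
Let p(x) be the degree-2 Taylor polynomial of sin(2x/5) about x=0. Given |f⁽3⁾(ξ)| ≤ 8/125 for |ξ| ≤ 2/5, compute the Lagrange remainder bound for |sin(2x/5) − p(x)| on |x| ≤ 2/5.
32/46875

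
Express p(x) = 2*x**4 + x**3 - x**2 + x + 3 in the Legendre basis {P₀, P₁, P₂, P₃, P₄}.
(46/15)P₀ + (8/5)P₁ + (10/21)P₂ + (2/5)P₃ + (16/35)P₄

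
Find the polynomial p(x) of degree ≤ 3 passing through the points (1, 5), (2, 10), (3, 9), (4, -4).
-x**3 + 3*x**2 + 3*x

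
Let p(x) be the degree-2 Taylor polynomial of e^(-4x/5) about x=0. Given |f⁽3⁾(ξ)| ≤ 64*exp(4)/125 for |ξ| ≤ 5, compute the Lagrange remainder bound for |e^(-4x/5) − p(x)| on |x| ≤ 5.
32*exp(4)/3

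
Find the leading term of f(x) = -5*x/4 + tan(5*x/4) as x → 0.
125*x**3/192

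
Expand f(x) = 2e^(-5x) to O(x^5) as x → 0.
2 - 10*x + 25*x**2 - 125*x**3/3 + 625*x**4/12 + O(x**5)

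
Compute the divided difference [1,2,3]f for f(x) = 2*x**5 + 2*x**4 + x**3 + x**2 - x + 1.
237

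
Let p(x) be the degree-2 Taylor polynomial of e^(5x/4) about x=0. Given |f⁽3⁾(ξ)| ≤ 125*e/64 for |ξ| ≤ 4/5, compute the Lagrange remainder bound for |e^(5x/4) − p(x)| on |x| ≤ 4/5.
e/6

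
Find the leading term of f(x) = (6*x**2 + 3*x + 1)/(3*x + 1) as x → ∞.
2*x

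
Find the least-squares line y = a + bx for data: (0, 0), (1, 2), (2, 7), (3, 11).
a = -7/10, b = 19/5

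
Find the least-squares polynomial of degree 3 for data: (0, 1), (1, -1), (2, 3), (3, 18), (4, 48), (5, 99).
41/42 + (-827/252)x + (23/42)x² + (29/36)x³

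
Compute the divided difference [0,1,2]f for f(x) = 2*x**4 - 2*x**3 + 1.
8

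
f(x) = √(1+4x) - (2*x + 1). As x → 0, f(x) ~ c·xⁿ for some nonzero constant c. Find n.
2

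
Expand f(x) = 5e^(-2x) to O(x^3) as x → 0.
5 - 10*x + 10*x**2 + O(x**3)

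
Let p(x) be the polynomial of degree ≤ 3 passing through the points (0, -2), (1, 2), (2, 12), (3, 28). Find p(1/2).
-3/4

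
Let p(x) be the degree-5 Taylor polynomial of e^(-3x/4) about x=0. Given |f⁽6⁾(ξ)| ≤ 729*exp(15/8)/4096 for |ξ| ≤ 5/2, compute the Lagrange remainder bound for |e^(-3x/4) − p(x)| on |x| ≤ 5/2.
253125*exp(15/8)/4194304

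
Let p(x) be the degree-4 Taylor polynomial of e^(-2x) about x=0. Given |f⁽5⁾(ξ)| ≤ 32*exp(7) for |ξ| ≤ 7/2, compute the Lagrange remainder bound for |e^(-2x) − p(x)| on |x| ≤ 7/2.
16807*exp(7)/120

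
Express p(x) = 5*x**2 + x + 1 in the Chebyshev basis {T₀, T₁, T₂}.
(7/2)T₀ + T₁ + (5/2)T₂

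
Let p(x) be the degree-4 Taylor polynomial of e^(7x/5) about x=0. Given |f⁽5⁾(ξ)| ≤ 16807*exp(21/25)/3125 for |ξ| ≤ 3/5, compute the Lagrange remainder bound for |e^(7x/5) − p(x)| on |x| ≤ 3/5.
1361367*exp(21/25)/390625000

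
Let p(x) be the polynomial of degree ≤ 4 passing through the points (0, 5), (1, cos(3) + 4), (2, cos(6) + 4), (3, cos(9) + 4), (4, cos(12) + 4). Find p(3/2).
15*cos(3)/32 + 3*cos(12)/128 - 5*cos(9)/32 + 45*cos(6)/64 + 507/128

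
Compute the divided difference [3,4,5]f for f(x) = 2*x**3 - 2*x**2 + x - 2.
22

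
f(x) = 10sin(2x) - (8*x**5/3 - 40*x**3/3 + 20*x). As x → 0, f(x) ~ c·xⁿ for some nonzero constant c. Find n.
7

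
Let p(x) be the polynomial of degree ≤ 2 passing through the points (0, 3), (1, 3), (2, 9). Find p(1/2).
9/4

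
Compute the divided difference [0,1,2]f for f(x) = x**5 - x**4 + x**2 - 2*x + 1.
9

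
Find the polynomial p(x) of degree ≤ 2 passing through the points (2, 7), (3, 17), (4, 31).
2*x**2 - 1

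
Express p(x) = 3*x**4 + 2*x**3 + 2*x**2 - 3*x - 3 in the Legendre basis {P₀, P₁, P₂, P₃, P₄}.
(-26/15)P₀ + (-9/5)P₁ + (64/21)P₂ + (4/5)P₃ + (24/35)P₄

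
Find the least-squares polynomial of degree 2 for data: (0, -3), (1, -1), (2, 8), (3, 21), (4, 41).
-108/35 + (-3/7)x + (20/7)x²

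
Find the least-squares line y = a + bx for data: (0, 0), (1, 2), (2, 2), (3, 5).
a = 0, b = 3/2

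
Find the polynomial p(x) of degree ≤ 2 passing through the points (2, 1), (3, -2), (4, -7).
-x**2 + 2*x + 1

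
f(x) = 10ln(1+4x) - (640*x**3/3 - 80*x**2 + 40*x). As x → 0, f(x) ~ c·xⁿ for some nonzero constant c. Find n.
4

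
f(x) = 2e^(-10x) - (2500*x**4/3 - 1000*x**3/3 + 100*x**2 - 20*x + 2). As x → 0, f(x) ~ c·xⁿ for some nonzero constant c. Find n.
5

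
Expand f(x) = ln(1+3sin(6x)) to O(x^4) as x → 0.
18*x - 162*x**2 + 1836*x**3 + O(x**4)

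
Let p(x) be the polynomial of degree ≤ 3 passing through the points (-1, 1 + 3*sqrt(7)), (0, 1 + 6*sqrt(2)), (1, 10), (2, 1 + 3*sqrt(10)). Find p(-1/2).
-29/16 + 3*sqrt(10)/16 + 15*sqrt(7)/16 + 45*sqrt(2)/8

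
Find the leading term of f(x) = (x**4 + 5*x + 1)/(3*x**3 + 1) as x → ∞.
x/3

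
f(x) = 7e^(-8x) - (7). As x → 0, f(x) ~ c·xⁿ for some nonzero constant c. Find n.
1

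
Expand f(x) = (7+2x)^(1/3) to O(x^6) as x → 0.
7**(1/3) + 2*7**(1/3)*x/21 - 4*7**(1/3)*x**2/441 + 40*7**(1/3)*x**3/27783 - 160*7**(1/3)*x**4/583443 + 704*7**(1/3)*x**5/12252303 + O(x**6)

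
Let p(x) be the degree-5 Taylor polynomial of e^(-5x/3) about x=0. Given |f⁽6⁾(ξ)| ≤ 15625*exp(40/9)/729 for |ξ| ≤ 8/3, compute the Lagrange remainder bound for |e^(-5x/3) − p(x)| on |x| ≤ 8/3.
51200000*exp(40/9)/4782969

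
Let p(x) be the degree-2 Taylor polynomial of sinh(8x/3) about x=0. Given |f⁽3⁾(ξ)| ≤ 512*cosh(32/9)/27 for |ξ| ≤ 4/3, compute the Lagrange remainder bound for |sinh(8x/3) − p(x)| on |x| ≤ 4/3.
16384*cosh(32/9)/2187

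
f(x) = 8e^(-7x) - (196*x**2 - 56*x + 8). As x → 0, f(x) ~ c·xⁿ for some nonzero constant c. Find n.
3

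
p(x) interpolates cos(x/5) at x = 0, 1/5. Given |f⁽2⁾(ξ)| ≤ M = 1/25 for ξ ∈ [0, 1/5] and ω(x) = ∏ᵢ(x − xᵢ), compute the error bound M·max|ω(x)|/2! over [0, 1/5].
1/5000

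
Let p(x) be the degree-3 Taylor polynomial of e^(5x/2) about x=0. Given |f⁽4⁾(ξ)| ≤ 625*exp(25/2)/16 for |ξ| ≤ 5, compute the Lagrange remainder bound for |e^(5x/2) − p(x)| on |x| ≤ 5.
390625*exp(25/2)/384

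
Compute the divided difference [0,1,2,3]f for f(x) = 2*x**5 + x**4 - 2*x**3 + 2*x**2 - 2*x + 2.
54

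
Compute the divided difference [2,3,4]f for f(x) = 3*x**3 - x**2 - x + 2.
26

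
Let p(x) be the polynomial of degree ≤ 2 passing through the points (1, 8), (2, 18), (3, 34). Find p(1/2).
21/4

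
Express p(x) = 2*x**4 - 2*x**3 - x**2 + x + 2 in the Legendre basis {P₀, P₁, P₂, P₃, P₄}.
(31/15)P₀ + (-1/5)P₁ + (10/21)P₂ + (-4/5)P₃ + (16/35)P₄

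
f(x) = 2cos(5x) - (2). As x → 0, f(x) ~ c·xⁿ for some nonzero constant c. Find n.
2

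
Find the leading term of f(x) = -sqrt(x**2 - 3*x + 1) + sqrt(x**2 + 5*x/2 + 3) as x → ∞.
11/4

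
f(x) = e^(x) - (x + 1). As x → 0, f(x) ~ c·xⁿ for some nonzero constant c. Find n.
2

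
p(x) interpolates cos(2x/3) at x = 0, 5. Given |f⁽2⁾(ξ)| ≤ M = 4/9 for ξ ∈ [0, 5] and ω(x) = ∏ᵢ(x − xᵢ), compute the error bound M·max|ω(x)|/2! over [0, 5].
25/18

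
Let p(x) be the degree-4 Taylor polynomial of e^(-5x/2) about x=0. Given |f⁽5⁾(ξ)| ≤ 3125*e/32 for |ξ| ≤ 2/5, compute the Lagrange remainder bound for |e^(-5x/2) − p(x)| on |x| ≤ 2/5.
e/120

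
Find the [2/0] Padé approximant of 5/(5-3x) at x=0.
9*x**2/25 + 3*x/5 + 1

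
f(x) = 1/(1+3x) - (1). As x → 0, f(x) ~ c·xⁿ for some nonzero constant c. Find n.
1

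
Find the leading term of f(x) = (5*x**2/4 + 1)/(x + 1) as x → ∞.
5*x/4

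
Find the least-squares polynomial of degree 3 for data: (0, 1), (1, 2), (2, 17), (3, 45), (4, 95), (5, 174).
2/3 + (-113/126)x + (50/21)x² + (17/18)x³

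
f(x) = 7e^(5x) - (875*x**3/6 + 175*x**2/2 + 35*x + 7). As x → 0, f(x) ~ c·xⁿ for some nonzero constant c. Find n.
4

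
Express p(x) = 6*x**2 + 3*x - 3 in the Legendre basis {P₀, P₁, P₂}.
-P₀ + (3)P₁ + (4)P₂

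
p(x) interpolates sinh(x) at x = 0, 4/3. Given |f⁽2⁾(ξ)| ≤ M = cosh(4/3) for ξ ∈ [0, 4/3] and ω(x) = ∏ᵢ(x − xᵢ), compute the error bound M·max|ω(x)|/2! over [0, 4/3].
2*cosh(4/3)/9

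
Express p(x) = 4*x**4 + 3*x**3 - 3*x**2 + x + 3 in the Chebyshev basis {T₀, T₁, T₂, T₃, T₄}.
(3)T₀ + (13/4)T₁ + (1/2)T₂ + (3/4)T₃ + (1/2)T₄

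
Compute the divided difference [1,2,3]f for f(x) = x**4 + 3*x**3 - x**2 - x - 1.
42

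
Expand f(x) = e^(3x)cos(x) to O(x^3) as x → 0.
1 + 3*x + 4*x**2 + O(x**3)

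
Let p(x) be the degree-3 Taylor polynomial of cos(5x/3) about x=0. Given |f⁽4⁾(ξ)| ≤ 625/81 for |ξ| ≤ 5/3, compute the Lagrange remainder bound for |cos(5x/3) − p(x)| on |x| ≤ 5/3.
390625/157464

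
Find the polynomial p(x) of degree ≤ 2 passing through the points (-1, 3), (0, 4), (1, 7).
x**2 + 2*x + 4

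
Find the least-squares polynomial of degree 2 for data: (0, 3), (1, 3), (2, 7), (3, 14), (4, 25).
104/35 + (-23/14)x + (25/14)x²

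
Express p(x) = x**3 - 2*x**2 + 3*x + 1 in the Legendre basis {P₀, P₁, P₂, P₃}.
(1/3)P₀ + (18/5)P₁ + (-4/3)P₂ + (2/5)P₃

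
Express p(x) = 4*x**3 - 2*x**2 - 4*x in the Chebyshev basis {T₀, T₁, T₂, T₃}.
-T₀ - T₁ - T₂ + T₃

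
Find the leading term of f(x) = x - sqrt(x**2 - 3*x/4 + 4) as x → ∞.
3/8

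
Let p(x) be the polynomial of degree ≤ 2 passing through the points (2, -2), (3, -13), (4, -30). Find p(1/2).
13/4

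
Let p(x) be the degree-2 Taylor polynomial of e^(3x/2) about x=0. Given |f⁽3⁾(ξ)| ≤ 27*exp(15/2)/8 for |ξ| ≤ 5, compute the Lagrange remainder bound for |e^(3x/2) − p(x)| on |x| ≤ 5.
1125*exp(15/2)/16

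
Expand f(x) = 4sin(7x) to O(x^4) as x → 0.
28*x - 686*x**3/3 + O(x**4)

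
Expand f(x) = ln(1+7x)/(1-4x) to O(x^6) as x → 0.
7*x + 7*x**2/2 + 385*x**3/3 - 1043*x**4/12 + 45206*x**5/15 + O(x**6)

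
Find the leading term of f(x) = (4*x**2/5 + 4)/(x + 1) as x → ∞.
4*x/5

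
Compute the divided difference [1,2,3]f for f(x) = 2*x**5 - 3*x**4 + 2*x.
105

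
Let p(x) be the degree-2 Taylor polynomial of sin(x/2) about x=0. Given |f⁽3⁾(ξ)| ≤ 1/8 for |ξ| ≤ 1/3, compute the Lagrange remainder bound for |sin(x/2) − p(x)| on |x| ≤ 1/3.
1/1296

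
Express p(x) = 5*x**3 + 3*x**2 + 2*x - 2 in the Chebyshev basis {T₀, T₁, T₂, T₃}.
(-1/2)T₀ + (23/4)T₁ + (3/2)T₂ + (5/4)T₃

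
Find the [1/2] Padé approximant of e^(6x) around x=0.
(2*x + 1)/(6*x**2 - 4*x + 1)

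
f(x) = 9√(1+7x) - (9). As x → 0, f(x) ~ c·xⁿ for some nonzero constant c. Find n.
1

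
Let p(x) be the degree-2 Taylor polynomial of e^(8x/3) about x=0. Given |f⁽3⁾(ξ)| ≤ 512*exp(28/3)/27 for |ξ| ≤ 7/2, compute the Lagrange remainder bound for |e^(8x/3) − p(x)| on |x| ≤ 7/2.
10976*exp(28/3)/81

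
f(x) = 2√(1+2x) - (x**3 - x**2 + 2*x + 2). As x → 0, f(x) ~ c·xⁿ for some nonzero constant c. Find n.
4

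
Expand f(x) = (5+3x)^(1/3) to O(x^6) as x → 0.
5**(1/3) + 5**(1/3)*x/5 - 5**(1/3)*x**2/25 + 5**(1/3)*x**3/75 - 2*5**(1/3)*x**4/375 + 22*5**(1/3)*x**5/9375 + O(x**6)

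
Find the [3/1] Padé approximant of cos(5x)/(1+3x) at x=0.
(625*x**3/72 - 425*x**2/84 - 625*x/252 + 1)/(131*x/252 + 1)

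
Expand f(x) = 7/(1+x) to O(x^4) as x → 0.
7 - 7*x + 7*x**2 - 7*x**3 + O(x**4)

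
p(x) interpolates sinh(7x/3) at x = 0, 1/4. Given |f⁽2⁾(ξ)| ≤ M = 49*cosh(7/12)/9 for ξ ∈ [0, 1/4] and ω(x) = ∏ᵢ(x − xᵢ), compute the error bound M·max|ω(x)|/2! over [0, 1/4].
49*cosh(7/12)/1152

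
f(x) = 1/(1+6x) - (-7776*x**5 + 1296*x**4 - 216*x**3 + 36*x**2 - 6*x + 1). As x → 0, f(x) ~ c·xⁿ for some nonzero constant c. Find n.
6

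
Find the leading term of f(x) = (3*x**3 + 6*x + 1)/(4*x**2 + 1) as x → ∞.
3*x/4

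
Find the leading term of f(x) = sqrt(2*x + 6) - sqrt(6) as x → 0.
sqrt(6)*x/6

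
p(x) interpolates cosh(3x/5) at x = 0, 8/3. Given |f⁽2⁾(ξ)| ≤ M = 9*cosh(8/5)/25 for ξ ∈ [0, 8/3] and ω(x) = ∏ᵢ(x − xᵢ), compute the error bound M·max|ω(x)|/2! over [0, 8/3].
8*cosh(8/5)/25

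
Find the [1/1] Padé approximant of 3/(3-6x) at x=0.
1/(1 - 2*x)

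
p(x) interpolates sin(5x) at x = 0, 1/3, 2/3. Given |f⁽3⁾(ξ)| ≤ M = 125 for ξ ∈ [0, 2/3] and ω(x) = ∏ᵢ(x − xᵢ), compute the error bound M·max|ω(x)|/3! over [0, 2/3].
125*sqrt(3)/729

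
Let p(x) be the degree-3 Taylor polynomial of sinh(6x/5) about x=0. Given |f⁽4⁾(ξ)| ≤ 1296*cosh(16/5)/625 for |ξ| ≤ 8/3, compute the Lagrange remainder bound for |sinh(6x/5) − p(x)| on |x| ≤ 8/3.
8192*cosh(16/5)/1875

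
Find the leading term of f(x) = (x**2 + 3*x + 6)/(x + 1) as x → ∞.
x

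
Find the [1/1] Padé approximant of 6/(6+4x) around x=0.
1/(2*x/3 + 1)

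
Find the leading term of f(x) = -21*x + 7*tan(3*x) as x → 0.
63*x**3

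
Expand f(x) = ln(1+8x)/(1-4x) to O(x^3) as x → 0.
8*x + O(x**3)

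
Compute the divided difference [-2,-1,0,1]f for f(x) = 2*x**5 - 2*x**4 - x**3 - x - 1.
13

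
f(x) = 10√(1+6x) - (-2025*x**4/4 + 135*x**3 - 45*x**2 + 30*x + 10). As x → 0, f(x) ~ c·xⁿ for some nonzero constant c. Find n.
5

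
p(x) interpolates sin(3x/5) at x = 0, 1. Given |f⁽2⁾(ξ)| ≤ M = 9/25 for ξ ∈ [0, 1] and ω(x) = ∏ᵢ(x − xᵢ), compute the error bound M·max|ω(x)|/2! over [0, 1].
9/200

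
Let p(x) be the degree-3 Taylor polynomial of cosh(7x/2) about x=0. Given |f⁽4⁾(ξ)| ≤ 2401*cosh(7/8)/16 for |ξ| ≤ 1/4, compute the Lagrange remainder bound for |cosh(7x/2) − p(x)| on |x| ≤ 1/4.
2401*cosh(7/8)/98304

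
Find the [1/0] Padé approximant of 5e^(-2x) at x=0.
5 - 10*x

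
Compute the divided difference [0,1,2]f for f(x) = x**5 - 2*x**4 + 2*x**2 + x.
3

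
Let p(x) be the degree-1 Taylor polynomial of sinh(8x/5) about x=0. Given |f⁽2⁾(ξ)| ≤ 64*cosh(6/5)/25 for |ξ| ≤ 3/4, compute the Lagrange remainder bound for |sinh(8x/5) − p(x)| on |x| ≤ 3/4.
18*cosh(6/5)/25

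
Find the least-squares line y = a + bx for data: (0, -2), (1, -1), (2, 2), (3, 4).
a = -12/5, b = 21/10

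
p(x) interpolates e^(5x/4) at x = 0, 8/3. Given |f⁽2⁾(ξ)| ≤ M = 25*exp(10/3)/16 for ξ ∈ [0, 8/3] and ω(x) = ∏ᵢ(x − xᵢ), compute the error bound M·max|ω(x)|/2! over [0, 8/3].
25*exp(10/3)/18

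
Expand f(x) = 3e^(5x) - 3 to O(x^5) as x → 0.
15*x + 75*x**2/2 + 125*x**3/2 + 625*x**4/8 + O(x**5)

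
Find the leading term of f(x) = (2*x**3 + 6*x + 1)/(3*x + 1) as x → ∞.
2*x**2/3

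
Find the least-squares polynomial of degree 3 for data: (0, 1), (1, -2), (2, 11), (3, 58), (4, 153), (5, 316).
61/63 + (-1031/189)x + (-37/126)x² + (151/54)x³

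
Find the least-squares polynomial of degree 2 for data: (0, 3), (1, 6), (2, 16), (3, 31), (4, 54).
106/35 + (-11/70)x + (45/14)x²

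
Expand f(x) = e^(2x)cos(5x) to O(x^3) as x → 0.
1 + 2*x - 21*x**2/2 + O(x**3)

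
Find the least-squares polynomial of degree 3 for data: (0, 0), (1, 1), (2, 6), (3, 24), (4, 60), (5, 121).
2/21 + (2/9)x + (-16/21)x² + (10/9)x³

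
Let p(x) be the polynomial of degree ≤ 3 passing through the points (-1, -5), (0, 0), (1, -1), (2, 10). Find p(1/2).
-7/8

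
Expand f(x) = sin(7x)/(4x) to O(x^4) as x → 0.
7/4 - 343*x**2/24 + O(x**4)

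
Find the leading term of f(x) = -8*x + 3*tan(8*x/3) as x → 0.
512*x**3/27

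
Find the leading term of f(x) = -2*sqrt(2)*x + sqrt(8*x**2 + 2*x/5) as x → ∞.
sqrt(2)/20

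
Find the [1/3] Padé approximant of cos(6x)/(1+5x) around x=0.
(1 - 3*x)/(36*x**3 + 3*x**2 + 2*x + 1)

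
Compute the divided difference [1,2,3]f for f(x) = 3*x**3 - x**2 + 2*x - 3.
17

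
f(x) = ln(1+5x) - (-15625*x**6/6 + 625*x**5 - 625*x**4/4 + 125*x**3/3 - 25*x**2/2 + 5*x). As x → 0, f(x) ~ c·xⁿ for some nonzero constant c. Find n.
7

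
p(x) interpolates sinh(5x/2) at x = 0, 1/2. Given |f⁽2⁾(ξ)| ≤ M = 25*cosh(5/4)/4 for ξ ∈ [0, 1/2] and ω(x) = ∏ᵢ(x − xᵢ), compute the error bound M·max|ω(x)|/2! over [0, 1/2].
25*cosh(5/4)/128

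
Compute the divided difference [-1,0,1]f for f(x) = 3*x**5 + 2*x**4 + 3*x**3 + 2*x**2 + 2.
4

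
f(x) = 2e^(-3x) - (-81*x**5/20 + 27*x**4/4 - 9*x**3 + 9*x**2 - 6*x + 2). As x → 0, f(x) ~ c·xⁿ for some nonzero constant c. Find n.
6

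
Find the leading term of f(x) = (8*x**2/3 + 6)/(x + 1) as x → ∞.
8*x/3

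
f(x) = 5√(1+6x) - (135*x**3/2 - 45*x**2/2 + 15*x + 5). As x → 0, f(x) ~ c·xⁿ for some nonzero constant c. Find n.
4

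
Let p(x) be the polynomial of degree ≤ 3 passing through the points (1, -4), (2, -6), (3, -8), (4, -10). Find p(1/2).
-3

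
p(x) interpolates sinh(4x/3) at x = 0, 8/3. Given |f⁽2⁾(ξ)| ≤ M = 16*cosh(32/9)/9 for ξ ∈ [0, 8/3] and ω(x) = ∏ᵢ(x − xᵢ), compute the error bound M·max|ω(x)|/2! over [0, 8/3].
128*cosh(32/9)/81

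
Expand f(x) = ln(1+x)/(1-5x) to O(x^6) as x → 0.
x + 9*x**2/2 + 137*x**3/6 + 1367*x**4/12 + 34187*x**5/60 + O(x**6)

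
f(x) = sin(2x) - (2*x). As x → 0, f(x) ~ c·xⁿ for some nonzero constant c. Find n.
3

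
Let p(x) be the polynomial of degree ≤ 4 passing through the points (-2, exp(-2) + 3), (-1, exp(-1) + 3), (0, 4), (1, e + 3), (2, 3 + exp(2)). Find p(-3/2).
(35 + 140*e + (-5*exp(2) + 28*e + 314)*exp(2))*exp(-2)/128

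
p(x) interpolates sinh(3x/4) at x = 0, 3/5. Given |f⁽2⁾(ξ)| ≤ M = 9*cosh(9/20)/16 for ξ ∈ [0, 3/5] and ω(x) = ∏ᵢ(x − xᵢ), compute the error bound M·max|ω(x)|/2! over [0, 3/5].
81*cosh(9/20)/3200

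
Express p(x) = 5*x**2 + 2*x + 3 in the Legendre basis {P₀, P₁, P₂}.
(14/3)P₀ + (2)P₁ + (10/3)P₂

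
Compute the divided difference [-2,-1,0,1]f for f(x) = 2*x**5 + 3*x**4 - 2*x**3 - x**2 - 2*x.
2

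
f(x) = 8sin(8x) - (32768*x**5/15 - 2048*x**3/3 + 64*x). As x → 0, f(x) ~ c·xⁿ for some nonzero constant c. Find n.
7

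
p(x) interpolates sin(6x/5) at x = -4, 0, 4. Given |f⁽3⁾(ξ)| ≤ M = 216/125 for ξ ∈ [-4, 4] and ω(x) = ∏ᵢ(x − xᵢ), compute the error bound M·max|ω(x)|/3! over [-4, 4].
512*sqrt(3)/125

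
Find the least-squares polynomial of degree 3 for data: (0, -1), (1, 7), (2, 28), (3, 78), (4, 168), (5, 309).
-101/126 + (2861/756)x + (83/63)x² + (223/108)x³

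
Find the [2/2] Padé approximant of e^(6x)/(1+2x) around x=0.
(3*x**2 + 2*x + 1)/(x**2 - 2*x + 1)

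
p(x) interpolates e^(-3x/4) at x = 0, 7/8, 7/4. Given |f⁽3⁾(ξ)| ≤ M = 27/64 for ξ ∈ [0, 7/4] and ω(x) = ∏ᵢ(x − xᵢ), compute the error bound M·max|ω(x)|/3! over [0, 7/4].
343*sqrt(3)/32768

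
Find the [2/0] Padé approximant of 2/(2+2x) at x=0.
x**2 - x + 1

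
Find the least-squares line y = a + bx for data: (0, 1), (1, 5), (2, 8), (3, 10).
a = 3/2, b = 3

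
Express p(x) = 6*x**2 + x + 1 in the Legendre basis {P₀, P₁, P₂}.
(3)P₀ + P₁ + (4)P₂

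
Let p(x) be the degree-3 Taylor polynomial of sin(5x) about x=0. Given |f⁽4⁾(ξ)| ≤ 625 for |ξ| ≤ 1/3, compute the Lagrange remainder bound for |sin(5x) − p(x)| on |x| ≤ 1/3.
625/1944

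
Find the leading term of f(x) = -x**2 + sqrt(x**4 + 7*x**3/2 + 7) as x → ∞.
7*x/4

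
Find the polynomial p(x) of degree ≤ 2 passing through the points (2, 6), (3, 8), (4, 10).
2*x + 2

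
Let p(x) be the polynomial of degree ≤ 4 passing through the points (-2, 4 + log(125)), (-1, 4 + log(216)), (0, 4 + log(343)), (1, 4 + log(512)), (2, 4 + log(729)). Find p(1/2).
4 + log(392*2**(3/4)*3**(19/64)*5**(9/128)*7**(7/64)/3)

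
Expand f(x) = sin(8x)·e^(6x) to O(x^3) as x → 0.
8*x + 48*x**2 + O(x**3)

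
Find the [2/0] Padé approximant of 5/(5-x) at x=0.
x**2/25 + x/5 + 1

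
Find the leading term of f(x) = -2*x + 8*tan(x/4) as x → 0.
x**3/24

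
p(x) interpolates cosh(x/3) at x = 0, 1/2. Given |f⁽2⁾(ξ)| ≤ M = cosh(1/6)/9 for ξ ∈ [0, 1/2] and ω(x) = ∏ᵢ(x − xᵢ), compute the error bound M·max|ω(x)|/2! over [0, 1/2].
cosh(1/6)/288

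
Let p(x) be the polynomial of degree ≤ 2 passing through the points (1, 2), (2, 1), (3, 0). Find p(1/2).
5/2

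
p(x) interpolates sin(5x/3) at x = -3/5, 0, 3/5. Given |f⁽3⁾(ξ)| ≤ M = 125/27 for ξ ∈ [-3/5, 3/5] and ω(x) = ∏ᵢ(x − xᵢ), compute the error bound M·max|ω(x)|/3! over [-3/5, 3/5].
sqrt(3)/27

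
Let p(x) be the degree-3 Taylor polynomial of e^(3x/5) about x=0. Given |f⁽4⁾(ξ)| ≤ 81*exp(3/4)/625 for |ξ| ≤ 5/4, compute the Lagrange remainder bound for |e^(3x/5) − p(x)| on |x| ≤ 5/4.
27*exp(3/4)/2048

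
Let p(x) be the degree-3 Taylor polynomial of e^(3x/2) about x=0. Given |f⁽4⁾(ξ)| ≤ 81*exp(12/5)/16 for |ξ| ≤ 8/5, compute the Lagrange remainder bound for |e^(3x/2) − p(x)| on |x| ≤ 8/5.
864*exp(12/5)/625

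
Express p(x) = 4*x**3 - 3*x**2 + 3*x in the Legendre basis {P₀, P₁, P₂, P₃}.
-P₀ + (27/5)P₁ + (-2)P₂ + (8/5)P₃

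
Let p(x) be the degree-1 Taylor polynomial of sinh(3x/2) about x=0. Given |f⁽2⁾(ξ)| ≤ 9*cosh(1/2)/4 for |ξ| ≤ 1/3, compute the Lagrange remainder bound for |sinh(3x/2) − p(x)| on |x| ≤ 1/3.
cosh(1/2)/8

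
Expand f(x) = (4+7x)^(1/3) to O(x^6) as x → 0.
2**(2/3) + 7*2**(2/3)*x/12 - 49*2**(2/3)*x**2/144 + 1715*2**(2/3)*x**3/5184 - 12005*2**(2/3)*x**4/31104 + 184877*2**(2/3)*x**5/373248 + O(x**6)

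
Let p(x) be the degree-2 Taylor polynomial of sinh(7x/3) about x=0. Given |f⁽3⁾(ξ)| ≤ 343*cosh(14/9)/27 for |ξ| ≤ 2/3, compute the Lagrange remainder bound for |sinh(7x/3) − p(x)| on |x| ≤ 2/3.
1372*cosh(14/9)/2187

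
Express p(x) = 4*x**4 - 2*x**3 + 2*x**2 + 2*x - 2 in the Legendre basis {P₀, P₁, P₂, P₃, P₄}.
(-8/15)P₀ + (4/5)P₁ + (76/21)P₂ + (-4/5)P₃ + (32/35)P₄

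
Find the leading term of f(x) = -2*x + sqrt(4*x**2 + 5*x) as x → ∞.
5/4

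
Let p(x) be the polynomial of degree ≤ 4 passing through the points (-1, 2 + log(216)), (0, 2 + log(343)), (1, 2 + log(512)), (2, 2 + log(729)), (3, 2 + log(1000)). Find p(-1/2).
2 + log(3087*2**(25/32)*3**(17/128)*5**(113/128)*7**(9/32)/160)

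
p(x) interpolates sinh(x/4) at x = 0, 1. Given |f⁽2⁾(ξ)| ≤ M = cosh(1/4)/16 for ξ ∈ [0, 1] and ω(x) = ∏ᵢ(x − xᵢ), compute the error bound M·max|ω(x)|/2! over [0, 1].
cosh(1/4)/128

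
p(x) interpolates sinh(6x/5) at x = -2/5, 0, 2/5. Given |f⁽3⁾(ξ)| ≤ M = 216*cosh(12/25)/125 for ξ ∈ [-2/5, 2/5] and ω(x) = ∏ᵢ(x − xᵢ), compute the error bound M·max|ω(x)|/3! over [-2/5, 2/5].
64*sqrt(3)*cosh(12/25)/15625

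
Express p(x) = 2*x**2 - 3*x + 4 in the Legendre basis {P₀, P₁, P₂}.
(14/3)P₀ + (-3)P₁ + (4/3)P₂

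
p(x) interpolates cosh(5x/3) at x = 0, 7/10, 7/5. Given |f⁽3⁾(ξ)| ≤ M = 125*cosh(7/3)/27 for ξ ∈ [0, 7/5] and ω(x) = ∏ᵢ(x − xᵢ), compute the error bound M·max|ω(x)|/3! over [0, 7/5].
343*sqrt(3)*cosh(7/3)/5832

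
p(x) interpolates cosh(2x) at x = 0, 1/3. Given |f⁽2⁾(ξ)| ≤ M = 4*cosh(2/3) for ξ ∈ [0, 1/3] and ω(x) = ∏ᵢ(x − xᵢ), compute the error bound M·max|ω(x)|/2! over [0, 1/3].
cosh(2/3)/18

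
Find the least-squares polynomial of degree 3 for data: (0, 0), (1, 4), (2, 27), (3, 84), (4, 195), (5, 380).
-25/126 + (1927/756)x + (-103/126)x² + (335/108)x³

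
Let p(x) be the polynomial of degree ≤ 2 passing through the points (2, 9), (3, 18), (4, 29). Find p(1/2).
-3/4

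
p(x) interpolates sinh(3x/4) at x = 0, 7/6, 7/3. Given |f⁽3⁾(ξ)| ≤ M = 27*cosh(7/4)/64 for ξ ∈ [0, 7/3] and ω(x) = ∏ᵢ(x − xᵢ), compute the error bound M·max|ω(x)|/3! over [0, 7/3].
343*sqrt(3)*cosh(7/4)/13824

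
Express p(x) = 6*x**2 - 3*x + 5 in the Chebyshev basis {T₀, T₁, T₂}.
(8)T₀ + (-3)T₁ + (3)T₂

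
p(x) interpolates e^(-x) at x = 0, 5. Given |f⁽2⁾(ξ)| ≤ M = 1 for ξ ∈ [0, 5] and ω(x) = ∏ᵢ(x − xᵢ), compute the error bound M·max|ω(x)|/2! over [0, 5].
25/8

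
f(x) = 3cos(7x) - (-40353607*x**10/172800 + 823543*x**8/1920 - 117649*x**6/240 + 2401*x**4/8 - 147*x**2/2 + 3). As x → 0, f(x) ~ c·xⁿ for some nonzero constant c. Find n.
12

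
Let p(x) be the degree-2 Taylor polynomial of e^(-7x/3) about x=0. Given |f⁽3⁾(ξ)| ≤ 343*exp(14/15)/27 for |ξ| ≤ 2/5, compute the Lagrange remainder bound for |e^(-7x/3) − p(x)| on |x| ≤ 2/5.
1372*exp(14/15)/10125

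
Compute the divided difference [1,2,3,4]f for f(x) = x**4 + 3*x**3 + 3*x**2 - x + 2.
13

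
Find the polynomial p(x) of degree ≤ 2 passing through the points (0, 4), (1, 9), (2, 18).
2*x**2 + 3*x + 4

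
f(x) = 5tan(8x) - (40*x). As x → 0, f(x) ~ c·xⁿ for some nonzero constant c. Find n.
3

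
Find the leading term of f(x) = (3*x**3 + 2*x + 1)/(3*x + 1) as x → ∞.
x**2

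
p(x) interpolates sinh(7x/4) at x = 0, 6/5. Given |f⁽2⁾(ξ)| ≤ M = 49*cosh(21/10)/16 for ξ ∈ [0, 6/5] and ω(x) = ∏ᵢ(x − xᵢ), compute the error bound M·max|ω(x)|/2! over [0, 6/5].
441*cosh(21/10)/800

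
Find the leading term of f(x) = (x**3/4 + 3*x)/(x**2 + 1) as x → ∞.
x/4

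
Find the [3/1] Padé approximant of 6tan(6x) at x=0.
432*x**3 + 36*x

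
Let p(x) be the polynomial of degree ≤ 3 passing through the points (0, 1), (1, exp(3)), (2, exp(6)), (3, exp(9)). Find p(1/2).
-5*exp(6)/16 + 5/16 + 15*exp(3)/16 + exp(9)/16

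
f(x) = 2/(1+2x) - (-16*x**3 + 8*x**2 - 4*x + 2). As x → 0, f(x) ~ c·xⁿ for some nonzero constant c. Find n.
4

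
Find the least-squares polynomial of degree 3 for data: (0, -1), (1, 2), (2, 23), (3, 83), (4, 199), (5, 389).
-55/63 + (-419/378)x + (125/252)x² + (331/108)x³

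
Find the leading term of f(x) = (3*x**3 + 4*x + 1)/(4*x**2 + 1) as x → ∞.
3*x/4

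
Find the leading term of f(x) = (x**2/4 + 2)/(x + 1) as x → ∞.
x/4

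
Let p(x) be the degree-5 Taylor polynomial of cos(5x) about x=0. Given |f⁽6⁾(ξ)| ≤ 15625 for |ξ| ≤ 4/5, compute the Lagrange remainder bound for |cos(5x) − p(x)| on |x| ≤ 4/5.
256/45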